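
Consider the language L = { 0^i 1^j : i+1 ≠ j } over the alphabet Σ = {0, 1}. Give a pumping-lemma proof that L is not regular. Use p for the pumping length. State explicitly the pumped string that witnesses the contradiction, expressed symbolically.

Assume L is regular. Let p be the pumping length given by the pumping lemma.
Choose w = 0^p 1^{p+p!+1}. Since p ≠ (p+p!+1)-1 = p+p!, w ∈ L; and |w| ≥ p.
The pumping lemma gives a decomposition w = xyz where |xy| ≤ p and |y| > 0.
Because |xy| ≤ p and w begins with p copies of 0, we have y = 0^k with 1 ≤ k ≤ p.
Since 1 ≤ k ≤ p, k divides p!; set t = 1 + p!/k. Then xy^t z has p + (p!/k)·k = p + p! copies of 0. Now the 0-count is p+p! and (1-count)-1 = (p+p!+1)-1 = p+p!, so i+1 ≠ j fails. So xy^t z = 0^{p+p!} 1^{p+p!+1} ∉ L.
This contradicts the pumping lemma, so L is not regular.

0^{p+p!} 1^{p+p!+1}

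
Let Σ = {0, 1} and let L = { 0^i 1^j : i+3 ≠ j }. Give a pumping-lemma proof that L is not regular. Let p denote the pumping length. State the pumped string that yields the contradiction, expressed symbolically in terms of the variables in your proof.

Toward a contradiction, assume L is regular with pumping length p.
Choose w = 0^p 1^{p+p!+3}. Since p ≠ (p+p!+3)-3 = p+p!, w ∈ L; and |w| ≥ p.
The pumping lemma gives a decomposition w = xyz where |xy| ≤ p and |y| ≥ 1.
The first p characters of w are 0's, so xy (and hence y) consists only of 0's. Write y = 0^k, 1 ≤ k ≤ p.
Since 1 ≤ k ≤ p, k divides p!; set t = 1 + p!/k. Then xy^t z has p + (p!/k)·k = p + p! copies of 0. Now the 0-count is p+p! and (1-count)-3 = (p+p!+3)-3 = p+p!, so i+3 ≠ j fails. So xy^t z = 0^{p+p!} 1^{p+p!+3} ∉ L.
This is a contradiction; hence L is not regular.

0^{p+p!} 1^{p+p!+3}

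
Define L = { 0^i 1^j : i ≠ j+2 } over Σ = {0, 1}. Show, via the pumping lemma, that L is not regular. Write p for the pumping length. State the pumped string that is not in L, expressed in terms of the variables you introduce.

Toward a contradiction, assume L is regular with pumping length p.
Choose w = 0^p 1^{p+p!-2}. Since p ≠ (p+p!-2)+2 = p+p!, w ∈ L; and |w| ≥ p.
By the pumping lemma, w = xyz with |xy| ≤ p and |y| ≥ 1.
Because |xy| ≤ p and w begins with p copies of 0, we have y = 0^k with 1 ≤ k ≤ p.
Since 1 ≤ k ≤ p, k divides p!; set t = 1 + p!/k. Then xy^t z has p + (p!/k)·k = p + p! copies of 0. Now the 0-count is p+p! and (1-count)+2 = (p+p!-2)+2 = p+p!, so i ≠ j+2 fails. So xy^t z = 0^{p+p!} 1^{p+p!-2} ∉ L.
This contradicts the pumping lemma, so L is not regular.

0^{p+p!} 1^{p+p!-2}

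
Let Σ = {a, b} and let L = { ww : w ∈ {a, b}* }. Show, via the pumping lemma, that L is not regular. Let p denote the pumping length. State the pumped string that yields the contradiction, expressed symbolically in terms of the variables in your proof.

Toward a contradiction, assume L is regular with pumping length p.
Take w = a^p b^p a^p b^p = uu where u = a^pb^p; then w ∈ L and |w| = 4p ≥ p.
Write w = xyz as guaranteed by the lemma, with |xy| ≤ p and |y| ≥ 1.
Because |xy| ≤ p and w begins with p copies of a, we have y = a^k with 1 ≤ k ≤ p.
Pump with i = 2: xy^2z = a^{p+k} b^p a^p b^p, of length 4p+k. Suppose this equals vv. The string starts with a and ends with b, so v does too; thus the boundary between the two copies of v is a b→a transition. There is exactly one such transition, at position 2p+k, so |v| = 2p+k and |vv| = 4p+2k ≠ 4p+k since k ≥ 1. So xy^2z ∉ L.
This contradicts the pumping lemma, so L is not regular.

a^{p+k} b^p a^p b^p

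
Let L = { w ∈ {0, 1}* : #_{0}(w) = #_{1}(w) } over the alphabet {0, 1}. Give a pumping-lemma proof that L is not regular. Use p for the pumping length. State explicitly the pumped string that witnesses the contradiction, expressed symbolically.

0^{p+k} 1^p

Toward a contradiction, assume L is regular with pumping length p.
Choose w = 0^p 1^p ∈ L with |w| = 2p ≥ p.
By the pumping lemma, w = xyz with |xy| ≤ p and |y| > 0.
Since the first p symbols of w are all 0's and |xy| ≤ p, y lies entirely in the leading 0-block: y = 0^k for some k with 1 ≤ k ≤ p.
Pump with i = 2: xy^2z = 0^{p+k} 1^p has p+k occurrences of 0 but only p of 1. Since k ≥ 1 the counts differ, so xy^2z ∉ L.
This contradicts the pumping lemma, so L is not regular.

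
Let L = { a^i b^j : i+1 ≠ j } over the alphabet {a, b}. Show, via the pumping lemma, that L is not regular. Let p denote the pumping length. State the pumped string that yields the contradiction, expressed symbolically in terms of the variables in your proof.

Assume L is regular. Let p be the pumping length given by the pumping lemma.
Choose w = a^p b^{p+p!+1}. Since p ≠ (p+p!+1)-1 = p+p!, w ∈ L; and |w| ≥ p.
By the pumping lemma, w = xyz with |xy| ≤ p and y is nonempty.
Because |xy| ≤ p and w begins with p copies of a, we have y = a^k with 1 ≤ k ≤ p.
Since 1 ≤ k ≤ p, k divides p!; set t = 1 + p!/k. Then xy^t z has p + (p!/k)·k = p + p! copies of a. Now the a-count is p+p! and (b-count)-1 = (p+p!+1)-1 = p+p!, so i+1 ≠ j fails. So xy^t z = a^{p+p!} b^{p+p!+1} ∉ L.
This is a contradiction; hence L is not regular.

a^{p+p!} b^{p+p!+1}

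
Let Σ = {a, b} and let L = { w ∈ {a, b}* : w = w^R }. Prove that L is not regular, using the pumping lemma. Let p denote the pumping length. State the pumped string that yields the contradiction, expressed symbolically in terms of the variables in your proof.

Assume L is regular. Let p be the pumping length given by the pumping lemma.
Take w = a^p b a^p, a palindrome of length 2p+1 ≥ p.
By the pumping lemma, w = xyz with |xy| ≤ p and |y| > 0.
The first p characters of w are a's, so xy (and hence y) consists only of a's. Write y = a^k, 1 ≤ k ≤ p.
Pump with i = 2: xy^2z = a^{p+k} b a^p. Its reverse is a^p b a^{p+k}, which differs from xy^2z since k ≥ 1. So xy^2z is not a palindrome and xy^2z ∉ L.
Contradiction. Therefore L is not regular.

a^{p+k} b a^p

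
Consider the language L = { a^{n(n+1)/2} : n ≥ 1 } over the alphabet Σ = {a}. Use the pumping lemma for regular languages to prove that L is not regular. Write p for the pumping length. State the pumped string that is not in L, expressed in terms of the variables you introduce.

Assume L is regular. Let p be the pumping length given by the pumping lemma.
Take w = a^{p(p+1)/2} ∈ L with |w| = p(p+1)/2 ≥ p.
The pumping lemma gives a decomposition w = xyz where |xy| ≤ p and |y| ≥ 1.
Then y = a^k for some k with 1 ≤ k ≤ p.
Pump with i = 2: xy^2z = a^{p(p+1)/2+k}. Since 1 ≤ k ≤ p, p(p+1)/2 < p(p+1)/2+k ≤ p(p+1)/2+p < (p+1)(p+2)/2, so p(p+1)/2+k is strictly between consecutive triangular numbers. So xy^2z ∉ L.
This contradicts the pumping lemma, so L is not regular.

a^{p(p+1)/2+k}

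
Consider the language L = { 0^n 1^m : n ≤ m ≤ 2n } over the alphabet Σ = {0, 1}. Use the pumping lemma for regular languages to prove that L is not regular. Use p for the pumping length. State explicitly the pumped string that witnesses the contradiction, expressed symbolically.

Suppose for contradiction that L is regular, and let p be the pumping length.
Take w = 0^p 1^p ∈ L (since p ≤ p ≤ 2p), with |w| = 2p ≥ p.
The pumping lemma gives a decomposition w = xyz where |xy| ≤ p and |y| ≥ 1.
Because |xy| ≤ p and w begins with p copies of 0, we have y = 0^k with 1 ≤ k ≤ p.
Pump with i = 2: xy^2z = 0^{p+k} 1^p. Now n = p+k > p = m, so the condition n ≤ m fails. Thus xy^2z ∉ L.
This is a contradiction; hence L is not regular.

0^{p+k} 1^p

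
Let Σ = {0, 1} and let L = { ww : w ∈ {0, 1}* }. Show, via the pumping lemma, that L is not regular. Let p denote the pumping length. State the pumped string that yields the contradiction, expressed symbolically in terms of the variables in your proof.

Assume L is regular. Let p be the pumping length given by the pumping lemma.
Take w = 0^p 1^p 0^p 1^p = uu where u = 0^p1^p; then w ∈ L and |w| = 4p ≥ p.
Write w = xyz as guaranteed by the lemma, with |xy| ≤ p and |y| > 0.
Because |xy| ≤ p and w begins with p copies of 0, we have y = 0^k with 1 ≤ k ≤ p.
Pump with i = 2: xy^2z = 0^{p+k} 1^p 0^p 1^p, of length 4p+k. Suppose this equals vv. The string starts with 0 and ends with 1, so v does too; thus the boundary between the two copies of v is a 1→0 transition. There is exactly one such transition, at position 2p+k, so |v| = 2p+k and |vv| = 4p+2k ≠ 4p+k since k ≥ 1. So xy^2z ∉ L.
Contradiction. Therefore L is not regular.

0^{p+k} 1^p 0^p 1^p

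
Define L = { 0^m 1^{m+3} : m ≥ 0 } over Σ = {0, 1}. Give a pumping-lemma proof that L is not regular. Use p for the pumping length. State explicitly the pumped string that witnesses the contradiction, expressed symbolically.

Assume L is regular. Let p be the pumping length given by the pumping lemma.
Take w = 0^p 1^{p+3}. Then w ∈ L and |w| = 2p+3 ≥ p.
By the pumping lemma, w = xyz with |xy| ≤ p and |y| > 0.
Because |xy| ≤ p and w begins with p copies of 0, we have y = 0^k with 1 ≤ k ≤ p.
Pump with i = 2: xy^2z = 0^{p+k} 1^{p+3}. For this to lie in L we would need p+3 = (p+k)+3, which forces k = 0. But k ≥ 1, so xy^2z ∉ L.
This is a contradiction; hence L is not regular.

0^{p+k} 1^{p+3}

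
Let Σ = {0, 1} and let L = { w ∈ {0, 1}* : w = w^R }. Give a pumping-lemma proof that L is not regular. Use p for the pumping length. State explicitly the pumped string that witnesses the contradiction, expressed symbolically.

0^{p+k} 1 0^p

Assume L is regular. Let p be the pumping length given by the pumping lemma.
Take w = 0^p 1 0^p, a palindrome of length 2p+1 ≥ p.
By the pumping lemma, w = xyz with |xy| ≤ p and |y| > 0.
The first p characters of w are 0's, so xy (and hence y) consists only of 0's. Write y = 0^k, 1 ≤ k ≤ p.
Pump with i = 2: xy^2z = 0^{p+k} 1 0^p. Its reverse is 0^p 1 0^{p+k}, which differs from xy^2z since k ≥ 1. So xy^2z is not a palindrome and xy^2z ∉ L.
Contradiction. Therefore L is not regular.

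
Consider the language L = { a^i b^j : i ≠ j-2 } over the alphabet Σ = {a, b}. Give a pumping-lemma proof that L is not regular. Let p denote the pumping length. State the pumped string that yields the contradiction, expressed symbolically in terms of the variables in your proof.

a^{p+p!} b^{p+p!+2}

Toward a contradiction, assume L is regular with pumping length p.
Choose w = a^p b^{p+p!+2}. Since p ≠ (p+p!+2)-2 = p+p!, w ∈ L; and |w| ≥ p.
The pumping lemma gives a decomposition w = xyz where |xy| ≤ p and y is nonempty.
Since the first p symbols of w are all a's and |xy| ≤ p, y lies entirely in the leading a-block: y = a^k for some k with 1 ≤ k ≤ p.
Since 1 ≤ k ≤ p, k divides p!; set t = 1 + p!/k. Then xy^t z has p + (p!/k)·k = p + p! copies of a. Now the a-count is p+p! and (b-count)-2 = (p+p!+2)-2 = p+p!, so i ≠ j-2 fails. So xy^t z = a^{p+p!} b^{p+p!+2} ∉ L.
This contradicts the pumping lemma, so L is not regular.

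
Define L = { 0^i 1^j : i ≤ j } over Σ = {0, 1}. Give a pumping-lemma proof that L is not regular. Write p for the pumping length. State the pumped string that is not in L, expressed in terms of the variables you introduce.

0^{p+k} 1^p

Toward a contradiction, assume L is regular with pumping length p.
Choose w = 0^p 1^p ∈ L, with |w| = 2p ≥ p.
By the pumping lemma, w = xyz with |xy| ≤ p and y is nonempty.
Since the first p symbols of w are all 0's and |xy| ≤ p, y lies entirely in the leading 0-block: y = 0^k for some k with 1 ≤ k ≤ p.
Consider xy^2z = 0^{p+k} 1^p. Since k ≥ 1, the 0-count p+k exceeds the 1-count p, so i ≤ j fails; thus xy^2z ∉ L.
This is a contradiction; hence L is not regular.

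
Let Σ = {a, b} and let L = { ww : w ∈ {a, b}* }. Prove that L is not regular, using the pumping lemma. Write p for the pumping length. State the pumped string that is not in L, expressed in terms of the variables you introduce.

a^{p+k} b^p a^p b^p

Suppose for contradiction that L is regular, and let p be the pumping length.
Take w = a^p b^p a^p b^p = uu where u = a^pb^p; then w ∈ L and |w| = 4p ≥ p.
By the pumping lemma, w = xyz with |xy| ≤ p and |y| ≥ 1.
Because |xy| ≤ p and w begins with p copies of a, we have y = a^k with 1 ≤ k ≤ p.
Pump with i = 2: xy^2z = a^{p+k} b^p a^p b^p, of length 4p+k. Suppose this equals vv. The string starts with a and ends with b, so v does too; thus the boundary between the two copies of v is a b→a transition. There is exactly one such transition, at position 2p+k, so |v| = 2p+k and |vv| = 4p+2k ≠ 4p+k since k ≥ 1. So xy^2z ∉ L.
This contradicts the pumping lemma, so L is not regular.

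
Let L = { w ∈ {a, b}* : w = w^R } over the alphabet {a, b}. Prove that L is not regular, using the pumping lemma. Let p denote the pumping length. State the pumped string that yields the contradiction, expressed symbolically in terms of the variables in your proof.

a^{p+k} b a^p

Assume L is regular. Let p be the pumping length given by the pumping lemma.
Take w = a^p b a^p, a palindrome of length 2p+1 ≥ p.
Write w = xyz as guaranteed by the lemma, with |xy| ≤ p and y is nonempty.
Since the first p symbols of w are all a's and |xy| ≤ p, y lies entirely in the leading a-block: y = a^k for some k with 1 ≤ k ≤ p.
Pump with i = 2: xy^2z = a^{p+k} b a^p. Its reverse is a^p b a^{p+k}, which differs from xy^2z since k ≥ 1. So xy^2z is not a palindrome and xy^2z ∉ L.
This is a contradiction; hence L is not regular.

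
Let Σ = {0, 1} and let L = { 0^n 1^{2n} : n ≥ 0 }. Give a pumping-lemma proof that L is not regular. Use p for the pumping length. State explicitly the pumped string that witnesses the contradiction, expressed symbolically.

Assume L is regular. Let p be the pumping length given by the pumping lemma.
Take w = 0^p 1^{2p}. Then w ∈ L and |w| = 3p ≥ p.
By the pumping lemma, w = xyz with |xy| ≤ p and |y| ≥ 1.
Because |xy| ≤ p and w begins with p copies of 0, we have y = 0^k with 1 ≤ k ≤ p.
Pump with i = 2: xy^2z = 0^{p+k} 1^{2p}. For this to lie in L we would need 2p = 2(p+k), which forces k = 0. But k ≥ 1, so xy^2z ∉ L.
This contradicts the pumping lemma, so L is not regular.

0^{p+k} 1^{2p}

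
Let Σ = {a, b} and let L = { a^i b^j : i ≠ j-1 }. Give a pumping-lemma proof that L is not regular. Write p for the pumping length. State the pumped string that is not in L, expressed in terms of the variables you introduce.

a^{p+p!} b^{p+p!+1}

Assume L is regular; let p be its pumping constant.
Choose w = a^p b^{p+p!+1}. Since p ≠ (p+p!+1)-1 = p+p!, w ∈ L; and |w| ≥ p.
The pumping lemma gives a decomposition w = xyz where |xy| ≤ p and |y| > 0.
The first p characters of w are a's, so xy (and hence y) consists only of a's. Write y = a^k, 1 ≤ k ≤ p.
Since 1 ≤ k ≤ p, k divides p!; set t = 1 + p!/k. Then xy^t z has p + (p!/k)·k = p + p! copies of a. Now the a-count is p+p! and (b-count)-1 = (p+p!+1)-1 = p+p!, so i ≠ j-1 fails. So xy^t z = a^{p+p!} b^{p+p!+1} ∉ L.
Contradiction. Therefore L is not regular.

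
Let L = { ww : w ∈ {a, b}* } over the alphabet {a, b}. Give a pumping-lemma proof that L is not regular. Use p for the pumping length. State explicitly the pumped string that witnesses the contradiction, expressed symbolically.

a^{p+k} b^p a^p b^p

Toward a contradiction, assume L is regular with pumping length p.
Take w = a^p b^p a^p b^p = uu where u = a^pb^p; then w ∈ L and |w| = 4p ≥ p.
Write w = xyz as guaranteed by the lemma, with |xy| ≤ p and |y| ≥ 1.
The first p characters of w are a's, so xy (and hence y) consists only of a's. Write y = a^k, 1 ≤ k ≤ p.
Pump with i = 2: xy^2z = a^{p+k} b^p a^p b^p, of length 4p+k. Suppose this equals vv. The string starts with a and ends with b, so v does too; thus the boundary between the two copies of v is a b→a transition. There is exactly one such transition, at position 2p+k, so |v| = 2p+k and |vv| = 4p+2k ≠ 4p+k since k ≥ 1. So xy^2z ∉ L.
This is a contradiction; hence L is not regular.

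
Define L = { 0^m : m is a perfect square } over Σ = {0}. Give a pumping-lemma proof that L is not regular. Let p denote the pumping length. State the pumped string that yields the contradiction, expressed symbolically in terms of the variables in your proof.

0^{p²+k}

Assume L is regular. Let p be the pumping length given by the pumping lemma.
Take w = 0^{p²} ∈ L with |w| = p² ≥ p.
By the pumping lemma, w = xyz with |xy| ≤ p and y is nonempty.
Then y = 0^k for some k with 1 ≤ k ≤ p.
Pump with i = 2: xy^2z = 0^{p²+k}. Since 1 ≤ k ≤ p, p² < p²+k ≤ p²+p < (p+1)², so p²+k lies strictly between consecutive squares and is not a perfect square. So xy^2z ∉ L.
This contradicts the pumping lemma, so L is not regular.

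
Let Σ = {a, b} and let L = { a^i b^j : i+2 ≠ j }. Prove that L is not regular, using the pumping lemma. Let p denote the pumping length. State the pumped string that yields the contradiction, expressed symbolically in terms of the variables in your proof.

a^{p+p!} b^{p+p!+2}

Assume L is regular. Let p be the pumping length given by the pumping lemma.
Choose w = a^p b^{p+p!+2}. Since p ≠ (p+p!+2)-2 = p+p!, w ∈ L; and |w| ≥ p.
The pumping lemma gives a decomposition w = xyz where |xy| ≤ p and |y| ≥ 1.
Because |xy| ≤ p and w begins with p copies of a, we have y = a^k with 1 ≤ k ≤ p.
Since 1 ≤ k ≤ p, k divides p!; set t = 1 + p!/k. Then xy^t z has p + (p!/k)·k = p + p! copies of a. Now the a-count is p+p! and (b-count)-2 = (p+p!+2)-2 = p+p!, so i+2 ≠ j fails. So xy^t z = a^{p+p!} b^{p+p!+2} ∉ L.
This contradicts the pumping lemma, so L is not regular.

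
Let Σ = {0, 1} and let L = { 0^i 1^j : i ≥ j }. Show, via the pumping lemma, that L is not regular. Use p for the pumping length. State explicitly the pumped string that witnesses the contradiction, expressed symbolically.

0^{p-k} 1^p

Assume L is regular; let p be its pumping constant.
Choose w = 0^p 1^p ∈ L, with |w| = 2p ≥ p.
By the pumping lemma, w = xyz with |xy| ≤ p and |y| ≥ 1.
The first p characters of w are 0's, so xy (and hence y) consists only of 0's. Write y = 0^k, 1 ≤ k ≤ p.
Consider xy^0z = xz = 0^{p-k} 1^p. Since k ≥ 1, the 0-count p-k is less than p, so i ≥ j fails; thus xz ∉ L.
This contradicts the pumping lemma, so L is not regular.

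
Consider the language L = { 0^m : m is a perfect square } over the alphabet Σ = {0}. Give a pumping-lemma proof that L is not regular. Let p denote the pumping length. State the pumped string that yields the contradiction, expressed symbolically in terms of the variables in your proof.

Toward a contradiction, assume L is regular with pumping length p.
Take w = 0^{p²} ∈ L with |w| = p² ≥ p.
The pumping lemma gives a decomposition w = xyz where |xy| ≤ p and |y| > 0.
Then y = 0^k for some k with 1 ≤ k ≤ p.
Pump with i = 2: xy^2z = 0^{p²+k}. Since 1 ≤ k ≤ p, p² < p²+k ≤ p²+p < (p+1)², so p²+k lies strictly between consecutive squares and is not a perfect square. So xy^2z ∉ L.
This is a contradiction; hence L is not regular.

0^{p²+k}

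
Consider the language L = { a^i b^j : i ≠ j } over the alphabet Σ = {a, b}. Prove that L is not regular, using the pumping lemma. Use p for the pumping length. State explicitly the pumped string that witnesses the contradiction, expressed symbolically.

Suppose for contradiction that L is regular, and let p be the pumping length.
Choose w = a^p b^{p+p!}. Since p ≠ p+p!, w ∈ L; and |w| ≥ p.
Write w = xyz as guaranteed by the lemma, with |xy| ≤ p and |y| ≥ 1.
Since the first p symbols of w are all a's and |xy| ≤ p, y lies entirely in the leading a-block: y = a^k for some k with 1 ≤ k ≤ p.
Since 1 ≤ k ≤ p, k divides p!; set t = 1 + p!/k. Then xy^t z has p + (p!/k)·k = p + p! copies of a. Now the a-count equals the b-count, so i ≠ j fails. So xy^t z = a^{p+p!} b^{p+p!} ∉ L.
This is a contradiction; hence L is not regular.

a^{p+p!} b^{p+p!}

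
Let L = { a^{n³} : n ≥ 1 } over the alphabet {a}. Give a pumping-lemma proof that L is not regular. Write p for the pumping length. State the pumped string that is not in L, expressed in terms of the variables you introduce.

Suppose for contradiction that L is regular, and let p be the pumping length.
Take w = a^{p³} ∈ L with |w| = p³ ≥ p.
By the pumping lemma, w = xyz with |xy| ≤ p and |y| ≥ 1.
Then y = a^k for some k with 1 ≤ k ≤ p.
Pump with i = 2: xy^2z = a^{p³+k}. Since 1 ≤ k ≤ p, p³ < p³+k ≤ p³+p < p³+3p²+3p+1 = (p+1)³, so p³+k is not a perfect cube. So xy^2z ∉ L.
Contradiction. Therefore L is not regular.

a^{p³+k}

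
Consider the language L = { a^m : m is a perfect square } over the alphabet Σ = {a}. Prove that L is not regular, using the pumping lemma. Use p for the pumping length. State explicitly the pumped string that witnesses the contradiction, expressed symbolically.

a^{p²+k}

Assume L is regular; let p be its pumping constant.
Take w = a^{p²} ∈ L with |w| = p² ≥ p.
By the pumping lemma, w = xyz with |xy| ≤ p and |y| > 0.
Then y = a^k for some k with 1 ≤ k ≤ p.
Pump with i = 2: xy^2z = a^{p²+k}. Since 1 ≤ k ≤ p, p² < p²+k ≤ p²+p < (p+1)², so p²+k lies strictly between consecutive squares and is not a perfect square. So xy^2z ∉ L.
Contradiction. Therefore L is not regular.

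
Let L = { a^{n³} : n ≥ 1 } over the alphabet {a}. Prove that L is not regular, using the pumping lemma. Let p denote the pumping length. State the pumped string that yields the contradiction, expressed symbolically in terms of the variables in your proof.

a^{p³+k}

Suppose for contradiction that L is regular, and let p be the pumping length.
Take w = a^{p³} ∈ L with |w| = p³ ≥ p.
Write w = xyz as guaranteed by the lemma, with |xy| ≤ p and y is nonempty.
Then y = a^k for some k with 1 ≤ k ≤ p.
Pump with i = 2: xy^2z = a^{p³+k}. Since 1 ≤ k ≤ p, p³ < p³+k ≤ p³+p < p³+3p²+3p+1 = (p+1)³, so p³+k is not a perfect cube. So xy^2z ∉ L.
Contradiction. Therefore L is not regular.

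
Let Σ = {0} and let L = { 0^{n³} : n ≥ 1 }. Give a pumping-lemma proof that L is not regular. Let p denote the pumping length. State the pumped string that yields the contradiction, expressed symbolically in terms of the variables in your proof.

Toward a contradiction, assume L is regular with pumping length p.
Take w = 0^{p³} ∈ L with |w| = p³ ≥ p.
The pumping lemma gives a decomposition w = xyz where |xy| ≤ p and y is nonempty.
Then y = 0^k for some k with 1 ≤ k ≤ p.
Pump with i = 2: xy^2z = 0^{p³+k}. Since 1 ≤ k ≤ p, p³ < p³+k ≤ p³+p < p³+3p²+3p+1 = (p+1)³, so p³+k is not a perfect cube. So xy^2z ∉ L.
This is a contradiction; hence L is not regular.

0^{p³+k}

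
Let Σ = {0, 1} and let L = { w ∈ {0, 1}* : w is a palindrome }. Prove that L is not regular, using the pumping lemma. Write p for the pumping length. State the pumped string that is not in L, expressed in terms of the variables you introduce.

Assume L is regular; let p be its pumping constant.
Take w = 0^p 1 0^p, a palindrome of length 2p+1 ≥ p.
The pumping lemma gives a decomposition w = xyz where |xy| ≤ p and |y| > 0.
Because |xy| ≤ p and w begins with p copies of 0, we have y = 0^k with 1 ≤ k ≤ p.
Pump with i = 2: xy^2z = 0^{p+k} 1 0^p. Its reverse is 0^p 1 0^{p+k}, which differs from xy^2z since k ≥ 1. So xy^2z is not a palindrome and xy^2z ∉ L.
This contradicts the pumping lemma, so L is not regular.

0^{p+k} 1 0^p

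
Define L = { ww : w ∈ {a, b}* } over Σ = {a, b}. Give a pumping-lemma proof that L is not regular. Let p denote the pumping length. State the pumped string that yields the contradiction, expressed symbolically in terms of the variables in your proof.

Assume L is regular; let p be its pumping constant.
Take w = a^p b^p a^p b^p = uu where u = a^pb^p; then w ∈ L and |w| = 4p ≥ p.
Write w = xyz as guaranteed by the lemma, with |xy| ≤ p and |y| ≥ 1.
Since the first p symbols of w are all a's and |xy| ≤ p, y lies entirely in the leading a-block: y = a^k for some k with 1 ≤ k ≤ p.
Pump with i = 2: xy^2z = a^{p+k} b^p a^p b^p, of length 4p+k. Suppose this equals vv. The string starts with a and ends with b, so v does too; thus the boundary between the two copies of v is a b→a transition. There is exactly one such transition, at position 2p+k, so |v| = 2p+k and |vv| = 4p+2k ≠ 4p+k since k ≥ 1. So xy^2z ∉ L.
Contradiction. Therefore L is not regular.

a^{p+k} b^p a^p b^p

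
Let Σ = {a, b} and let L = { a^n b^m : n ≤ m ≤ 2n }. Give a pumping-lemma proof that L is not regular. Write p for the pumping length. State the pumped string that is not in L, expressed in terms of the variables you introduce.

a^{p+k} b^p

Suppose for contradiction that L is regular, and let p be the pumping length.
Take w = a^p b^p ∈ L (since p ≤ p ≤ 2p), with |w| = 2p ≥ p.
The pumping lemma gives a decomposition w = xyz where |xy| ≤ p and y is nonempty.
Because |xy| ≤ p and w begins with p copies of a, we have y = a^k with 1 ≤ k ≤ p.
Pump with i = 2: xy^2z = a^{p+k} b^p. Now n = p+k > p = m, so the condition n ≤ m fails. Thus xy^2z ∉ L.
Contradiction. Therefore L is not regular.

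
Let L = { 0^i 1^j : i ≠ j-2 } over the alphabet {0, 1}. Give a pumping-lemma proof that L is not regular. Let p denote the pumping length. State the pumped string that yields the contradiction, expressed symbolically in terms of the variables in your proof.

Toward a contradiction, assume L is regular with pumping length p.
Choose w = 0^p 1^{p+p!+2}. Since p ≠ (p+p!+2)-2 = p+p!, w ∈ L; and |w| ≥ p.
By the pumping lemma, w = xyz with |xy| ≤ p and y is nonempty.
Since the first p symbols of w are all 0's and |xy| ≤ p, y lies entirely in the leading 0-block: y = 0^k for some k with 1 ≤ k ≤ p.
Since 1 ≤ k ≤ p, k divides p!; set t = 1 + p!/k. Then xy^t z has p + (p!/k)·k = p + p! copies of 0. Now the 0-count is p+p! and (1-count)-2 = (p+p!+2)-2 = p+p!, so i ≠ j-2 fails. So xy^t z = 0^{p+p!} 1^{p+p!+2} ∉ L.
This is a contradiction; hence L is not regular.

0^{p+p!} 1^{p+p!+2}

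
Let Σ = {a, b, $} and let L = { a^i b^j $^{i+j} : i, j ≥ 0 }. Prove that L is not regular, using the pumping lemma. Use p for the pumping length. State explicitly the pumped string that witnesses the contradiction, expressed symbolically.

a^{p+k} b^p $^{2p}

Toward a contradiction, assume L is regular with pumping length p.
Take w = a^p b^p $^{2p} ∈ L (with i=j=p, i+j=2p), |w| = 4p ≥ p.
Write w = xyz as guaranteed by the lemma, with |xy| ≤ p and |y| ≥ 1.
The first p characters of w are a's, so xy (and hence y) consists only of a's. Write y = a^k, 1 ≤ k ≤ p.
Consider xy^2z = a^{p+k} b^p $^{2p}. Now the a- and b-counts sum to 2p+k, but the $-count is 2p ≠ 2p+k. So xy^2z ∉ L.
Contradiction. Therefore L is not regular.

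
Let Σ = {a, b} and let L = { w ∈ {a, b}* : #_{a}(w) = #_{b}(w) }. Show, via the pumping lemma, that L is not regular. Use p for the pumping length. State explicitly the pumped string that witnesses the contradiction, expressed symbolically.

Assume L is regular; let p be its pumping constant.
Choose w = a^p b^p ∈ L with |w| = 2p ≥ p.
The pumping lemma gives a decomposition w = xyz where |xy| ≤ p and y is nonempty.
Since the first p symbols of w are all a's and |xy| ≤ p, y lies entirely in the leading a-block: y = a^k for some k with 1 ≤ k ≤ p.
Pump with i = 2: xy^2z = a^{p+k} b^p has p+k occurrences of a but only p of b. Since k ≥ 1 the counts differ, so xy^2z ∉ L.
Contradiction. Therefore L is not regular.

a^{p+k} b^p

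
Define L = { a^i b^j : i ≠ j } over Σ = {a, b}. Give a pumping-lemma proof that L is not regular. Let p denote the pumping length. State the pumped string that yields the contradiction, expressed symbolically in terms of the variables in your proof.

Assume L is regular. Let p be the pumping length given by the pumping lemma.
Choose w = a^p b^{p+p!}. Since p ≠ p+p!, w ∈ L; and |w| ≥ p.
The pumping lemma gives a decomposition w = xyz where |xy| ≤ p and |y| ≥ 1.
Since the first p symbols of w are all a's and |xy| ≤ p, y lies entirely in the leading a-block: y = a^k for some k with 1 ≤ k ≤ p.
Since 1 ≤ k ≤ p, k divides p!; set t = 1 + p!/k. Then xy^t z has p + (p!/k)·k = p + p! copies of a. Now the a-count equals the b-count, so i ≠ j fails. So xy^t z = a^{p+p!} b^{p+p!} ∉ L.
This contradicts the pumping lemma, so L is not regular.

a^{p+p!} b^{p+p!}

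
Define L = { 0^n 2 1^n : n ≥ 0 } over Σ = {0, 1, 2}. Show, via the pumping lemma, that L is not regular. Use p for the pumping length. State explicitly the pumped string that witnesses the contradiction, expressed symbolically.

0^{p+k} 2 1^p

Suppose for contradiction that L is regular, and let p be the pumping length.
Take w = 0^p 2 1^p ∈ L with |w| = 2p+1 ≥ p.
By the pumping lemma, w = xyz with |xy| ≤ p and y is nonempty.
Because |xy| ≤ p and w begins with p copies of 0, we have y = 0^k with 1 ≤ k ≤ p.
Pump with i = 2: xy^2z = 0^{p+k} 2 1^p, which would require p+k = p. But k ≥ 1, so xy^2z ∉ L.
This contradicts the pumping lemma, so L is not regular.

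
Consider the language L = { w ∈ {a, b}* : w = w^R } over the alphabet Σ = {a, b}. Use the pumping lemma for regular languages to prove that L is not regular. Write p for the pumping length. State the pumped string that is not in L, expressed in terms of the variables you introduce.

a^{p+k} b a^p

Suppose for contradiction that L is regular, and let p be the pumping length.
Take w = a^p b a^p, a palindrome of length 2p+1 ≥ p.
By the pumping lemma, w = xyz with |xy| ≤ p and |y| > 0.
Because |xy| ≤ p and w begins with p copies of a, we have y = a^k with 1 ≤ k ≤ p.
Pump with i = 2: xy^2z = a^{p+k} b a^p. Its reverse is a^p b a^{p+k}, which differs from xy^2z since k ≥ 1. So xy^2z is not a palindrome and xy^2z ∉ L.
This contradicts the pumping lemma, so L is not regular.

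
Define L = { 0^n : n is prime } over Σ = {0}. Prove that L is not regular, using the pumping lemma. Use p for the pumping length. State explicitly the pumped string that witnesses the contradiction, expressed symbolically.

Assume L is regular. Let p be the pumping length given by the pumping lemma.
Let q be a prime with q ≥ p+2 (infinitely many primes exist), and take w = 0^q ∈ L with |w| = q ≥ p.
Write w = xyz as guaranteed by the lemma, with |xy| ≤ p and |y| > 0.
Then y = 0^k for some k with 1 ≤ k ≤ p.
Since 1 ≤ k ≤ p, |xz| = q-k. Pump with i = q+1: |xy^{q+1}z| = (q-k)+(q+1)k = q+qk = q(1+k), which is composite (both factors ≥ 2). So xy^{q+1}z = 0^{q(1+k)} ∉ L.
This contradicts the pumping lemma, so L is not regular.

0^{q(1+k)}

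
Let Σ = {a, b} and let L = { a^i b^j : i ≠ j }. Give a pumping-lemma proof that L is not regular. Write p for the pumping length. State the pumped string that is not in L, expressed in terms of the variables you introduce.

a^{p+p!} b^{p+p!}

Suppose for contradiction that L is regular, and let p be the pumping length.
Choose w = a^p b^{p+p!}. Since p ≠ p+p!, w ∈ L; and |w| ≥ p.
Write w = xyz as guaranteed by the lemma, with |xy| ≤ p and |y| ≥ 1.
Since the first p symbols of w are all a's and |xy| ≤ p, y lies entirely in the leading a-block: y = a^k for some k with 1 ≤ k ≤ p.
Since 1 ≤ k ≤ p, k divides p!; set t = 1 + p!/k. Then xy^t z has p + (p!/k)·k = p + p! copies of a. Now the a-count equals the b-count, so i ≠ j fails. So xy^t z = a^{p+p!} b^{p+p!} ∉ L.
Contradiction. Therefore L is not regular.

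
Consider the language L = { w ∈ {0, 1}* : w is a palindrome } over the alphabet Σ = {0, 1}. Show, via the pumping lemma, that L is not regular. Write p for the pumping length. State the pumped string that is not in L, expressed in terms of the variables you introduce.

Toward a contradiction, assume L is regular with pumping length p.
Take w = 0^p 1 0^p, a palindrome of length 2p+1 ≥ p.
Write w = xyz as guaranteed by the lemma, with |xy| ≤ p and |y| ≥ 1.
Since the first p symbols of w are all 0's and |xy| ≤ p, y lies entirely in the leading 0-block: y = 0^k for some k with 1 ≤ k ≤ p.
Pump with i = 2: xy^2z = 0^{p+k} 1 0^p. Its reverse is 0^p 1 0^{p+k}, which differs from xy^2z since k ≥ 1. So xy^2z is not a palindrome and xy^2z ∉ L.
This contradicts the pumping lemma, so L is not regular.

0^{p+k} 1 0^p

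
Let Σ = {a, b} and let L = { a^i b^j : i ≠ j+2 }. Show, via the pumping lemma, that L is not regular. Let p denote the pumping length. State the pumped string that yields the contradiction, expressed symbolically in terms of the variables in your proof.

Suppose for contradiction that L is regular, and let p be the pumping length.
Choose w = a^p b^{p+p!-2}. Since p ≠ (p+p!-2)+2 = p+p!, w ∈ L; and |w| ≥ p.
By the pumping lemma, w = xyz with |xy| ≤ p and y is nonempty.
Because |xy| ≤ p and w begins with p copies of a, we have y = a^k with 1 ≤ k ≤ p.
Since 1 ≤ k ≤ p, k divides p!; set t = 1 + p!/k. Then xy^t z has p + (p!/k)·k = p + p! copies of a. Now the a-count is p+p! and (b-count)+2 = (p+p!-2)+2 = p+p!, so i ≠ j+2 fails. So xy^t z = a^{p+p!} b^{p+p!-2} ∉ L.
This contradicts the pumping lemma, so L is not regular.

a^{p+p!} b^{p+p!-2}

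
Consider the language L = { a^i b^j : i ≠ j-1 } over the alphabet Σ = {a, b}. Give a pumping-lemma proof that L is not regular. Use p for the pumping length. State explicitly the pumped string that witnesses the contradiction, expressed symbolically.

a^{p+p!} b^{p+p!+1}

Assume L is regular; let p be its pumping constant.
Choose w = a^p b^{p+p!+1}. Since p ≠ (p+p!+1)-1 = p+p!, w ∈ L; and |w| ≥ p.
Write w = xyz as guaranteed by the lemma, with |xy| ≤ p and |y| ≥ 1.
The first p characters of w are a's, so xy (and hence y) consists only of a's. Write y = a^k, 1 ≤ k ≤ p.
Since 1 ≤ k ≤ p, k divides p!; set t = 1 + p!/k. Then xy^t z has p + (p!/k)·k = p + p! copies of a. Now the a-count is p+p! and (b-count)-1 = (p+p!+1)-1 = p+p!, so i ≠ j-1 fails. So xy^t z = a^{p+p!} b^{p+p!+1} ∉ L.
This is a contradiction; hence L is not regular.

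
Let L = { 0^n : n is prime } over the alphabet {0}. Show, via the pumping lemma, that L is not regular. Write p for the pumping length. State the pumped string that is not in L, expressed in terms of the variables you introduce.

Assume L is regular. Let p be the pumping length given by the pumping lemma.
Let q be a prime with q ≥ p+2 (infinitely many primes exist), and take w = 0^q ∈ L with |w| = q ≥ p.
By the pumping lemma, w = xyz with |xy| ≤ p and |y| ≥ 1.
Then y = 0^k for some k with 1 ≤ k ≤ p.
Since 1 ≤ k ≤ p, |xz| = q-k. Pump with i = q+1: |xy^{q+1}z| = (q-k)+(q+1)k = q+qk = q(1+k), which is composite (both factors ≥ 2). So xy^{q+1}z = 0^{q(1+k)} ∉ L.
This contradicts the pumping lemma, so L is not regular.

0^{q(1+k)}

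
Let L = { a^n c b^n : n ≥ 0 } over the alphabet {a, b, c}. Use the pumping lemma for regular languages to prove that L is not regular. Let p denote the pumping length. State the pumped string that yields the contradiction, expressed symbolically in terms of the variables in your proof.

a^{p+k} c b^p

Assume L is regular; let p be its pumping constant.
Take w = a^p c b^p ∈ L with |w| = 2p+1 ≥ p.
By the pumping lemma, w = xyz with |xy| ≤ p and y is nonempty.
Since the first p symbols of w are all a's and |xy| ≤ p, y lies entirely in the leading a-block: y = a^k for some k with 1 ≤ k ≤ p.
Pump with i = 2: xy^2z = a^{p+k} c b^p, which would require p+k = p. But k ≥ 1, so xy^2z ∉ L.
Contradiction. Therefore L is not regular.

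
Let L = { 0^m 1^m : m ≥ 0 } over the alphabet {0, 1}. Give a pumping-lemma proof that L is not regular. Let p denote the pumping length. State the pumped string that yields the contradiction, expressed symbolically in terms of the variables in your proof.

0^{p+k} 1^p

Toward a contradiction, assume L is regular with pumping length p.
Let w = 0^p 1^p ∈ L; note |w| = 2p ≥ p.
The pumping lemma gives a decomposition w = xyz where |xy| ≤ p and y is nonempty.
The first p characters of w are 0's, so xy (and hence y) consists only of 0's. Write y = 0^k, 1 ≤ k ≤ p.
Pump with i = 2: xy^2z = 0^{p+k} 1^p. For this to lie in L we would need p = p+k, which forces k = 0. But k ≥ 1, so xy^2z ∉ L.
This contradicts the pumping lemma, so L is not regular.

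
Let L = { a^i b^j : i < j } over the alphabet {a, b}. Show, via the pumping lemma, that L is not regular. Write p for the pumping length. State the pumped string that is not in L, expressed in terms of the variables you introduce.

Toward a contradiction, assume L is regular with pumping length p.
Choose w = a^p b^{p+1} ∈ L, with |w| = 2p+1 ≥ p.
The pumping lemma gives a decomposition w = xyz where |xy| ≤ p and y is nonempty.
The first p characters of w are a's, so xy (and hence y) consists only of a's. Write y = a^k, 1 ≤ k ≤ p.
Consider xy^2z = a^{p+k} b^{p+1}. Since k ≥ 1, the a-count p+k is at least p+1, so i < j fails; thus xy^2z ∉ L.
This contradicts the pumping lemma, so L is not regular.

a^{p+k} b^{p+1}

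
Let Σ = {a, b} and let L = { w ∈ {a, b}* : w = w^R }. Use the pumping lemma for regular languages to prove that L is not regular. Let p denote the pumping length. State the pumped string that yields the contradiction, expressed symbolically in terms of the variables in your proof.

Assume L is regular. Let p be the pumping length given by the pumping lemma.
Take w = a^p b a^p, a palindrome of length 2p+1 ≥ p.
By the pumping lemma, w = xyz with |xy| ≤ p and |y| > 0.
Because |xy| ≤ p and w begins with p copies of a, we have y = a^k with 1 ≤ k ≤ p.
Pump with i = 2: xy^2z = a^{p+k} b a^p. Its reverse is a^p b a^{p+k}, which differs from xy^2z since k ≥ 1. So xy^2z is not a palindrome and xy^2z ∉ L.
This contradicts the pumping lemma, so L is not regular.

a^{p+k} b a^p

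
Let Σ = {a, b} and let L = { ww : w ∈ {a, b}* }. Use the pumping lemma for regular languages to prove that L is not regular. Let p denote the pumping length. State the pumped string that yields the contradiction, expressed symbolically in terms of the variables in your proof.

Suppose for contradiction that L is regular, and let p be the pumping length.
Take w = a^p b^p a^p b^p = uu where u = a^pb^p; then w ∈ L and |w| = 4p ≥ p.
By the pumping lemma, w = xyz with |xy| ≤ p and |y| > 0.
Because |xy| ≤ p and w begins with p copies of a, we have y = a^k with 1 ≤ k ≤ p.
Pump with i = 2: xy^2z = a^{p+k} b^p a^p b^p, of length 4p+k. Suppose this equals vv. The string starts with a and ends with b, so v does too; thus the boundary between the two copies of v is a b→a transition. There is exactly one such transition, at position 2p+k, so |v| = 2p+k and |vv| = 4p+2k ≠ 4p+k since k ≥ 1. So xy^2z ∉ L.
This contradicts the pumping lemma, so L is not regular.

a^{p+k} b^p a^p b^p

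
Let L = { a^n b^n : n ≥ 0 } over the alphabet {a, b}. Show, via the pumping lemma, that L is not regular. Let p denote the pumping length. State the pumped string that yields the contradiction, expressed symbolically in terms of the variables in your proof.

Suppose for contradiction that L is regular, and let p be the pumping length.
Take w = a^p b^p. Then w ∈ L and |w| = 2p ≥ p.
By the pumping lemma, w = xyz with |xy| ≤ p and y is nonempty.
Because |xy| ≤ p and w begins with p copies of a, we have y = a^k with 1 ≤ k ≤ p.
Pump with i = 2: xy^2z = a^{p+k} b^p. For this to lie in L we would need p = p+k, which forces k = 0. But k ≥ 1, so xy^2z ∉ L.
This is a contradiction; hence L is not regular.

a^{p+k} b^p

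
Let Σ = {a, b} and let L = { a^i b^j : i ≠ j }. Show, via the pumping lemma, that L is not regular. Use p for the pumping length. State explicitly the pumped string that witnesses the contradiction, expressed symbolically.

Assume L is regular. Let p be the pumping length given by the pumping lemma.
Choose w = a^p b^{p+p!}. Since p ≠ p+p!, w ∈ L; and |w| ≥ p.
Write w = xyz as guaranteed by the lemma, with |xy| ≤ p and |y| ≥ 1.
The first p characters of w are a's, so xy (and hence y) consists only of a's. Write y = a^k, 1 ≤ k ≤ p.
Since 1 ≤ k ≤ p, k divides p!; set t = 1 + p!/k. Then xy^t z has p + (p!/k)·k = p + p! copies of a. Now the a-count equals the b-count, so i ≠ j fails. So xy^t z = a^{p+p!} b^{p+p!} ∉ L.
Contradiction. Therefore L is not regular.

a^{p+p!} b^{p+p!}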